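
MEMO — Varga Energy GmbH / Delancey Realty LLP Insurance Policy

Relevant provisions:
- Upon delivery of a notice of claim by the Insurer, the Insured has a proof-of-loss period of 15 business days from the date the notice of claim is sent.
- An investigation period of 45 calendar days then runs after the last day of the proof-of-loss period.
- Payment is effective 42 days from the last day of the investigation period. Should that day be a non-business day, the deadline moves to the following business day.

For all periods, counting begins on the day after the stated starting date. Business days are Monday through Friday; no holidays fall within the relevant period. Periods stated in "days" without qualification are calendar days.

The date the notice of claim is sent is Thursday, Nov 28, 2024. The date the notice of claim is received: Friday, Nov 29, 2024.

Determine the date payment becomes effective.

Mar 17, 2025

The last day of the proof-of-loss period: counting 15 business days from Thursday, Nov 28, 2024 (Nov 29, Dec 2, Dec 3, Dec 4, …, Dec 17, Dec 18, Dec 19, skipping weekends) reaches Thursday, Dec 19, 2024.
Adding 45 calendar days to Dec 19, 2024 gives Feb 2, 2025, which is the last day of the investigation period.
Adding 42 calendar days to Feb 2, 2025 gives Mar 16, 2025, which is the date payment becomes effective. That falls on a Sunday, so it rolls to the next business day, Monday, Mar 17, 2025.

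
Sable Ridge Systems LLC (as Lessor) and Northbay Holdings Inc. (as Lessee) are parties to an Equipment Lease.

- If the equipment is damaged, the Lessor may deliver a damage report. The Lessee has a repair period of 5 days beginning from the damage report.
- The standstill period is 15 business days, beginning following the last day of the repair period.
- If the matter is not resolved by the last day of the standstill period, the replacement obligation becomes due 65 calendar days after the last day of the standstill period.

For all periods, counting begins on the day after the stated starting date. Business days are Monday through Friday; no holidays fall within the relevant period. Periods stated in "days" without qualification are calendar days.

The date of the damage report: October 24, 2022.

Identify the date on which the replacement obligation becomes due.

January 22, 2023

The last day of the repair period: October 24, 2022 + 5 days = October 29, 2022.
The last day of the standstill period: counting 15 business days from Saturday, October 29, 2022 (Oct 31, Nov 1, Nov 2, Nov 3, …, Nov 16, Nov 17, Nov 18, skipping weekends) reaches Friday, November 18, 2022.
Adding 65 calendar days to November 18, 2022 gives January 22, 2023, which is the date on which the replacement obligation becomes due.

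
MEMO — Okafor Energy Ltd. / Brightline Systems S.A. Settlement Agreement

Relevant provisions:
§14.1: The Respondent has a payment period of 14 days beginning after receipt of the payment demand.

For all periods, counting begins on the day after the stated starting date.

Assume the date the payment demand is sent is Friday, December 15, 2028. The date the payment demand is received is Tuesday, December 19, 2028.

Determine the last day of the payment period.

The last day of the payment period: 14 calendar days after December 19, 2028 is January 2, 2029.

January 2, 2029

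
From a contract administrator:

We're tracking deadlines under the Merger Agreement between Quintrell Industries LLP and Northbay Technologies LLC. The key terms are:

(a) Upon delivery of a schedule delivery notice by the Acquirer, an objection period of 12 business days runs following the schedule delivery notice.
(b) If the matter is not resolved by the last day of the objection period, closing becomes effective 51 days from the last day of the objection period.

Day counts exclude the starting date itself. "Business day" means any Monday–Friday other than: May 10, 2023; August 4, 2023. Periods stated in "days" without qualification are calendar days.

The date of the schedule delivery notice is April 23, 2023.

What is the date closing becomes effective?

The last day of the objection period: counting 12 business days from Sunday, April 23, 2023 (Apr 24, Apr 25, Apr 26, Apr 27, …, May 5, May 8, May 9, skipping weekends) reaches Tuesday, May 9, 2023.
The date closing becomes effective: May 9, 2023 + 51 days = June 29, 2023.

June 29, 2023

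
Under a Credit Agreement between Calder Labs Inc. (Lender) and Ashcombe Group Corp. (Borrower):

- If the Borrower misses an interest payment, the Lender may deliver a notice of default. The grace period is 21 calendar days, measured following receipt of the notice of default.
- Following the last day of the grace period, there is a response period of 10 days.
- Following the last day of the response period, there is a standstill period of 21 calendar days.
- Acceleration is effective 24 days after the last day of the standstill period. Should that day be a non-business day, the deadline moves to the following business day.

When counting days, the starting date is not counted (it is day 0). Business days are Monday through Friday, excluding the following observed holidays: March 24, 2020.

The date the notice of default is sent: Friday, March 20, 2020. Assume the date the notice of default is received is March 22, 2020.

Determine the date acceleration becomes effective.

The last day of the grace period: 21 calendar days after March 22, 2020 is April 12, 2020.
The last day of the response period: 10 calendar days after April 12, 2020 is April 22, 2020.
The last day of the standstill period: 21 calendar days after April 22, 2020 is May 13, 2020.
Adding 24 calendar days to May 13, 2020 gives June 6, 2020, which is the date acceleration becomes effective. That falls on a Saturday, so it rolls to the next business day, Monday, June 8, 2020.

June 8, 2020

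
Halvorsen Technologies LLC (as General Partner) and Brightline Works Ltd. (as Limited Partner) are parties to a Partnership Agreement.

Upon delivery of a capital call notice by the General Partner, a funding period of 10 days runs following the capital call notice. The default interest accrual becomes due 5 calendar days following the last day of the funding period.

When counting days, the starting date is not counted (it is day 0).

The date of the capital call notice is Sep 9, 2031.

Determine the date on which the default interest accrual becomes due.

Sep 24, 2031

Adding 10 calendar days to Sep 9, 2031 gives Sep 19, 2031, which is the last day of the funding period.
The date on which the default interest accrual becomes due: 5 calendar days after Sep 19, 2031 is Sep 24, 2031.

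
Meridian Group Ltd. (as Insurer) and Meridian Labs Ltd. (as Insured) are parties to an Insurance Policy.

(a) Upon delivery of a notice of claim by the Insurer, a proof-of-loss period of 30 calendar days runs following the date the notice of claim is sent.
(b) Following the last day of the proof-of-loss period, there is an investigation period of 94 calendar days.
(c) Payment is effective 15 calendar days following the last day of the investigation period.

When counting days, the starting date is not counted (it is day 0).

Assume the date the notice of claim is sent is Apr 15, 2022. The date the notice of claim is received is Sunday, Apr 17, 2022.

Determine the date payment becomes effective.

Sep 1, 2022

The last day of the proof-of-loss period: Apr 15, 2022 + 30 days = May 15, 2022.
The last day of the investigation period: 94 calendar days after May 15, 2022 is Aug 17, 2022.
The date payment becomes effective: Aug 17, 2022 + 15 days = Sep 1, 2022.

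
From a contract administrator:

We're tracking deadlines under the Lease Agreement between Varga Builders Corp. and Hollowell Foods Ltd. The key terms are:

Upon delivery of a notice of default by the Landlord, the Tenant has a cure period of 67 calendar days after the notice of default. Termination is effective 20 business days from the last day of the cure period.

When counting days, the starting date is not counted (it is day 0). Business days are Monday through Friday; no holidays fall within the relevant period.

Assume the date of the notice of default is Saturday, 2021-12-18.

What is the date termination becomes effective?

The last day of the cure period: 2021-12-18 + 67 days = 2022-02-23.
The date termination becomes effective: counting 20 business days from Wednesday, 2022-02-23 (Feb 24, Feb 25, Feb 28, Mar 1, …, Mar 21, Mar 22, Mar 23, skipping weekends) reaches Wednesday, 2022-03-23.

2022-03-23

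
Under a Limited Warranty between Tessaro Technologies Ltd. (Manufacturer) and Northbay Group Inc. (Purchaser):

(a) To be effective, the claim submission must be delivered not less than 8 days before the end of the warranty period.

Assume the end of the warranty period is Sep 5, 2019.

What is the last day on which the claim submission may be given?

Sep 5, 2019 minus 8 days is Aug 28, 2019.

Aug 28, 2019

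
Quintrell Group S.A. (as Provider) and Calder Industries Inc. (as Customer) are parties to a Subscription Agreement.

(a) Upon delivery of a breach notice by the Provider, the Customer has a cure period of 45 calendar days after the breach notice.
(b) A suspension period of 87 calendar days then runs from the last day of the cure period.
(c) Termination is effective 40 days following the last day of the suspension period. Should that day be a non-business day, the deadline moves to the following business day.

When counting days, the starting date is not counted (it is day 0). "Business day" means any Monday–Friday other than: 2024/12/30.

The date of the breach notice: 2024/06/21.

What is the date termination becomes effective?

The last day of the cure period: 2024/06/21 + 45 days = 2024/08/05.
The last day of the suspension period: 87 calendar days after 2024/08/05 is 2024/10/31.
Adding 40 calendar days to 2024/10/31 gives 2024/12/10, which is the date termination becomes effective. 2024/12/10 is a Tuesday and is not a listed holiday, so no roll-forward applies.

2024/12/10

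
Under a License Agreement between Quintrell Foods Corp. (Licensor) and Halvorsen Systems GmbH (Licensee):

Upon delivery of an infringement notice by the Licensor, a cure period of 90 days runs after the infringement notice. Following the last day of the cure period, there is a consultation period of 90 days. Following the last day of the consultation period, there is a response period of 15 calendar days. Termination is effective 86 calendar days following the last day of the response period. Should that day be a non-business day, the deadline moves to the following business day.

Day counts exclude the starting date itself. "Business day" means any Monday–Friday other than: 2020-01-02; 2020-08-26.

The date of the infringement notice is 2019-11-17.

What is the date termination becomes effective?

2020-08-24

The last day of the cure period: 90 calendar days after 2019-11-17 is 2020-02-15.
The last day of the consultation period: 2020-02-15 + 90 days = 2020-05-15.
The last day of the response period: 2020-05-15 + 15 days = 2020-05-30.
Adding 86 calendar days to 2020-05-30 gives 2020-08-24, which is the date termination becomes effective. 2020-08-24 is a Monday and is not a listed holiday, so no roll-forward applies.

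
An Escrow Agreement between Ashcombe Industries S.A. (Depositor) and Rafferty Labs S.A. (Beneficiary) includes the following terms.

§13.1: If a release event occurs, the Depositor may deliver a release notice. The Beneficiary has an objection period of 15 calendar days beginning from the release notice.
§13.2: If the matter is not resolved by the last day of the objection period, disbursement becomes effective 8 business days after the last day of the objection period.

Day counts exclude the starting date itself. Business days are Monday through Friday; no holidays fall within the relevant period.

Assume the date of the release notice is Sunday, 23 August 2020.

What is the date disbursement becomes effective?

17 September 2020

The last day of the objection period: 23 August 2020 + 15 days = 7 September 2020.
From Monday, 7 September 2020, 8 business days (Sep 8, Sep 9, Sep 10, Sep 11, Sep 14, Sep 15, Sep 16, Sep 17, skipping weekends) brings us to Thursday, 17 September 2020, which is the date disbursement becomes effective.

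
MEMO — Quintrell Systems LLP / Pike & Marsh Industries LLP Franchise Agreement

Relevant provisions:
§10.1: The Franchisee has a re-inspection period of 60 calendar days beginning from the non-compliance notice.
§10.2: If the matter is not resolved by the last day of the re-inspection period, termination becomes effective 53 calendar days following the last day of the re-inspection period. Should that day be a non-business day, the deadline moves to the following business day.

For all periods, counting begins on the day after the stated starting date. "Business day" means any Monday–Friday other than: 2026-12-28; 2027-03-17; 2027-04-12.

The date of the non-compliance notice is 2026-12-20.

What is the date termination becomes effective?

The last day of the re-inspection period: 2026-12-20 + 60 days = 2027-02-18.
The date termination becomes effective: 53 calendar days after 2027-02-18 is 2027-04-12. That falls on Monday, a listed holiday, so it rolls to the next business day, Tuesday, 2027-04-13.

2027-04-13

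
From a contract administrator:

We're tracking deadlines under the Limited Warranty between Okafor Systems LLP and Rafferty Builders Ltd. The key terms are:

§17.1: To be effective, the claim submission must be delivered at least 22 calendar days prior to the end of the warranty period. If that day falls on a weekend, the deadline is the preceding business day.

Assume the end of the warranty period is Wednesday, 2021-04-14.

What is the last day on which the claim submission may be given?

2021-04-14 minus 22 days is 2021-03-23. That is a Tuesday, so no adjustment is needed.

2021-03-23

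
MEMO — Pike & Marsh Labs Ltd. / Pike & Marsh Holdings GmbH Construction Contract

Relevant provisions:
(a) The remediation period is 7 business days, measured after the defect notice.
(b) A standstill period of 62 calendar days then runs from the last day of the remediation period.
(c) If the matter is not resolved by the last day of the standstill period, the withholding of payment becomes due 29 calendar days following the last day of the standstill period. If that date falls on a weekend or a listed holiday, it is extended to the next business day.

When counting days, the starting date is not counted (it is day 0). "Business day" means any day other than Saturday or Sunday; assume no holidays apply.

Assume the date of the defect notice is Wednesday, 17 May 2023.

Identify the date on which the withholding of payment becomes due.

25 August 2023

The last day of the remediation period: 7 business days after Wednesday, 17 May 2023, skipping weekends — May 18, May 19, May 22, May 23, May 24, May 25, May 26 — lands on Friday, 26 May 2023.
Adding 62 calendar days to 26 May 2023 gives 27 July 2023, which is the last day of the standstill period.
The date on which the withholding of payment becomes due: 27 July 2023 + 29 days = 25 August 2023. 25 August 2023 is a Friday, so no roll-forward applies.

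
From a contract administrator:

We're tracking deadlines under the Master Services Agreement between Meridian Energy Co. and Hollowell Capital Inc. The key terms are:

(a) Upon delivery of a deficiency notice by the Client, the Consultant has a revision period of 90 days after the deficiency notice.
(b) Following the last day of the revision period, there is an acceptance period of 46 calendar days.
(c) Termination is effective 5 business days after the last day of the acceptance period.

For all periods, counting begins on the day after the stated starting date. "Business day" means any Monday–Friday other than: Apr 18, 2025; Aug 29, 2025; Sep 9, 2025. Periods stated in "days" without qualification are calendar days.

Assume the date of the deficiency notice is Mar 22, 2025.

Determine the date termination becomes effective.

The last day of the revision period: 90 calendar days after Mar 22, 2025 is Jun 20, 2025.
The last day of the acceptance period: Jun 20, 2025 + 46 days = Aug 5, 2025.
From Tuesday, Aug 5, 2025, 5 business days (Aug 6, Aug 7, Aug 8, Aug 11, Aug 12, skipping weekends) brings us to Tuesday, Aug 12, 2025, which is the date termination becomes effective.

Aug 12, 2025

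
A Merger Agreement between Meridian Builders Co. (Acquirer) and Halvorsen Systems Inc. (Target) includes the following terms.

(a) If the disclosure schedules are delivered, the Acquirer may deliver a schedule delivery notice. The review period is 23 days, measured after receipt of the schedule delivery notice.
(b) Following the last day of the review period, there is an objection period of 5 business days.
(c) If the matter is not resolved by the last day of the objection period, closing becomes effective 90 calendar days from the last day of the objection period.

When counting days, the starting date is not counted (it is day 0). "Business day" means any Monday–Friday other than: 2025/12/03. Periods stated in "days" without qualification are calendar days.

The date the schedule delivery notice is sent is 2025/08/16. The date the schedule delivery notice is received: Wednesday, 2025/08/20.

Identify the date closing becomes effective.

2025/12/18

Adding 23 calendar days to 2025/08/20 gives 2025/09/12, which is the last day of the review period.
The last day of the objection period: 5 business days after Friday, 2025/09/12, skipping weekends — Sep 15, Sep 16, Sep 17, Sep 18, Sep 19 — lands on Friday, 2025/09/19.
The date closing becomes effective: 90 calendar days after 2025/09/19 is 2025/12/18.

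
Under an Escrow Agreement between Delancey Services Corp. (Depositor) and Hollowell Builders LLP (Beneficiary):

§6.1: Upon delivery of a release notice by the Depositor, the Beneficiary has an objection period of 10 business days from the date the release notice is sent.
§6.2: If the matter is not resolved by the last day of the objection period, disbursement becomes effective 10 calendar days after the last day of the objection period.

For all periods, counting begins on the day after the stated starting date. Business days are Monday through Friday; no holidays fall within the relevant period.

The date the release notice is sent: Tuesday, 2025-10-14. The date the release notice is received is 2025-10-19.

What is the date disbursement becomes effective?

The last day of the objection period: 10 business days after Tuesday, 2025-10-14, skipping weekends — Oct 15, Oct 16, Oct 17, Oct 20, Oct 21, Oct 22, Oct 23, Oct 24, Oct 27, Oct 28 — lands on Tuesday, 2025-10-28.
The date disbursement becomes effective: 10 calendar days after 2025-10-28 is 2025-11-07.

2025-11-07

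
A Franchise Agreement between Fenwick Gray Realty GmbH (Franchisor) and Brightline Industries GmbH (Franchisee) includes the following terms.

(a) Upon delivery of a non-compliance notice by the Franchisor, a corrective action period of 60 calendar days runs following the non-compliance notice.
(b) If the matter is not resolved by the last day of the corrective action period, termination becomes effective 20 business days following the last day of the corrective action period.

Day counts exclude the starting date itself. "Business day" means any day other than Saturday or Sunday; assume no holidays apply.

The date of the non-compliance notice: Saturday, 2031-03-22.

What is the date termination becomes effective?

2031-06-18

Adding 60 calendar days to 2031-03-22 gives 2031-05-21, which is the last day of the corrective action period.
The date termination becomes effective: counting 20 business days from Wednesday, 2031-05-21 (May 22, May 23, May 26, May 27, …, Jun 16, Jun 17, Jun 18, skipping weekends) reaches Wednesday, 2031-06-18.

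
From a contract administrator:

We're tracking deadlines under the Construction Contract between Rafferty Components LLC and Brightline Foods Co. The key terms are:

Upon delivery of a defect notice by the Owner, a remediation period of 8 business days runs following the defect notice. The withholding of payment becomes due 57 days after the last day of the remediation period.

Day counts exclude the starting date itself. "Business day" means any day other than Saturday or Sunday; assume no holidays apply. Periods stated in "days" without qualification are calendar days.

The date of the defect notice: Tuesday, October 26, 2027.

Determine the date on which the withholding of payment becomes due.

January 1, 2028

The last day of the remediation period: counting 8 business days from Tuesday, October 26, 2027 (Oct 27, Oct 28, Oct 29, Nov 1, Nov 2, Nov 3, Nov 4, Nov 5, skipping weekends) reaches Friday, November 5, 2027.
The date on which the withholding of payment becomes due: 57 calendar days after November 5, 2027 is January 1, 2028.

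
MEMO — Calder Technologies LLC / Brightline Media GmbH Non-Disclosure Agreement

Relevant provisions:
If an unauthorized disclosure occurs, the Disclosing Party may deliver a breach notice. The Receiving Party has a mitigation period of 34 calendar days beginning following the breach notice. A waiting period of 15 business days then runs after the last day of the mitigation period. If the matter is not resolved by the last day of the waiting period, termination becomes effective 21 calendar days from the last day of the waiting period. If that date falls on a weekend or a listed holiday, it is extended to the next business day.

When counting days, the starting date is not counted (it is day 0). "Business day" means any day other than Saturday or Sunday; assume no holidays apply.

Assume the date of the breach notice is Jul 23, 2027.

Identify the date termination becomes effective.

The last day of the mitigation period: 34 calendar days after Jul 23, 2027 is Aug 26, 2027.
The last day of the waiting period: counting 15 business days from Thursday, Aug 26, 2027 (Aug 27, Aug 30, Aug 31, Sep 1, …, Sep 14, Sep 15, Sep 16, skipping weekends) reaches Thursday, Sep 16, 2027.
The date termination becomes effective: 21 calendar days after Sep 16, 2027 is Oct 7, 2027. Oct 7, 2027 is a Thursday, so no roll-forward applies.

Oct 7, 2027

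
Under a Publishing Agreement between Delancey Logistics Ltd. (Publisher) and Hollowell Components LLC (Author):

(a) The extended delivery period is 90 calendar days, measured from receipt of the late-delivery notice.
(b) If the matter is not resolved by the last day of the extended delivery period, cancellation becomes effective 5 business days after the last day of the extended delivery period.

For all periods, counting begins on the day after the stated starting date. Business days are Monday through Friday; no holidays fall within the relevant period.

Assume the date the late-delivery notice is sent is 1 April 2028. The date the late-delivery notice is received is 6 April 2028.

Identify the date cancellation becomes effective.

12 July 2028

The last day of the extended delivery period: 90 calendar days after 6 April 2028 is 5 July 2028.
The date cancellation becomes effective: counting 5 business days from Wednesday, 5 July 2028 (Jul 6, Jul 7, Jul 10, Jul 11, Jul 12, skipping weekends) reaches Wednesday, 12 July 2028.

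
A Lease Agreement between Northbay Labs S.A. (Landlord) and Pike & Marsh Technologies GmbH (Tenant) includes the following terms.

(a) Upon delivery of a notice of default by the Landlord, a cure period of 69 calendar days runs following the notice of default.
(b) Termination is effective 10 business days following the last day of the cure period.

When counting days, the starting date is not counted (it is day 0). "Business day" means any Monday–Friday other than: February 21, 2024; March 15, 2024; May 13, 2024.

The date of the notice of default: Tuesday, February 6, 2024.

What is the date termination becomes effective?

April 29, 2024

The last day of the cure period: 69 calendar days after February 6, 2024 is April 15, 2024.
The date termination becomes effective: 10 business days after Monday, April 15, 2024, skipping weekends — Apr 16, Apr 17, Apr 18, Apr 19, Apr 22, Apr 23, Apr 24, Apr 25, Apr 26, Apr 29 — lands on Monday, April 29, 2024.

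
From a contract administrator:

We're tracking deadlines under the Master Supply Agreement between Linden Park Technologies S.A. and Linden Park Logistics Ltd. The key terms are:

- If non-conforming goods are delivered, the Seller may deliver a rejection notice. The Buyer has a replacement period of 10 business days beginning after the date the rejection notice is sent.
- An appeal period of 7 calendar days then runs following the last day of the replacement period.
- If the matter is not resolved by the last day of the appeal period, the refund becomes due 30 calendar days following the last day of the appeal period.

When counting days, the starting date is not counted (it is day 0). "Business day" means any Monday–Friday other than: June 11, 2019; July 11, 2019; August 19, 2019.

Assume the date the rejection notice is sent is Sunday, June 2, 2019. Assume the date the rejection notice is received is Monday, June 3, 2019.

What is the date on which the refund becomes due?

July 24, 2019

From Sunday, June 2, 2019, 10 business days (Jun 3, Jun 4, Jun 5, Jun 6, Jun 7, Jun 10, Jun 12, Jun 13, Jun 14, Jun 17, skipping weekends and the listed holiday on Jun 11) brings us to Monday, June 17, 2019, which is the last day of the replacement period.
Adding 7 calendar days to June 17, 2019 gives June 24, 2019, which is the last day of the appeal period.
Adding 30 calendar days to June 24, 2019 gives July 24, 2019, which is the date on which the refund becomes due.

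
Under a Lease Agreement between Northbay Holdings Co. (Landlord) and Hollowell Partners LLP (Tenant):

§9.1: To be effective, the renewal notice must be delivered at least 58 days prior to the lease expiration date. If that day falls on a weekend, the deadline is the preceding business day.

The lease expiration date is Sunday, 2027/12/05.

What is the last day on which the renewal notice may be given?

2027/10/08

2027/12/05 minus 58 days is 2027/10/08. That is a Friday, so no adjustment is needed.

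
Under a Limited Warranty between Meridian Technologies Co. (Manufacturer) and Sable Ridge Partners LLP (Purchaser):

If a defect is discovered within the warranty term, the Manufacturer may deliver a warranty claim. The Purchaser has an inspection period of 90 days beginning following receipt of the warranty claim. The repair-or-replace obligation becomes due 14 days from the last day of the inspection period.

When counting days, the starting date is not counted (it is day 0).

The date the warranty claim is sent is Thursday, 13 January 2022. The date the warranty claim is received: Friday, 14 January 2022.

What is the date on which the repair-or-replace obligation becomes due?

The last day of the inspection period: 90 calendar days after 14 January 2022 is 14 April 2022.
The date on which the repair-or-replace obligation becomes due: 14 April 2022 + 14 days = 28 April 2022.

28 April 2022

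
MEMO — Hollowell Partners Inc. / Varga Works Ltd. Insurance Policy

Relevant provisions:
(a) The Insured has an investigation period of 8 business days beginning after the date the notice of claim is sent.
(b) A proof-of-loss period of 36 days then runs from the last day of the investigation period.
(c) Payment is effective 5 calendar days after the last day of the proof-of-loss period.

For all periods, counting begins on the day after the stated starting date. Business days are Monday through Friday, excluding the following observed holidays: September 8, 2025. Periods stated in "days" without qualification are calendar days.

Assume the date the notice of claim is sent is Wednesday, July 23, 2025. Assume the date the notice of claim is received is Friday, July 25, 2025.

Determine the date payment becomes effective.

September 14, 2025

From Wednesday, July 23, 2025, 8 business days (Jul 24, Jul 25, Jul 28, Jul 29, Jul 30, Jul 31, Aug 1, Aug 4, skipping weekends) brings us to Monday, August 4, 2025, which is the last day of the investigation period.
Adding 36 calendar days to August 4, 2025 gives September 9, 2025, which is the last day of the proof-of-loss period.
The date payment becomes effective: 5 calendar days after September 9, 2025 is September 14, 2025.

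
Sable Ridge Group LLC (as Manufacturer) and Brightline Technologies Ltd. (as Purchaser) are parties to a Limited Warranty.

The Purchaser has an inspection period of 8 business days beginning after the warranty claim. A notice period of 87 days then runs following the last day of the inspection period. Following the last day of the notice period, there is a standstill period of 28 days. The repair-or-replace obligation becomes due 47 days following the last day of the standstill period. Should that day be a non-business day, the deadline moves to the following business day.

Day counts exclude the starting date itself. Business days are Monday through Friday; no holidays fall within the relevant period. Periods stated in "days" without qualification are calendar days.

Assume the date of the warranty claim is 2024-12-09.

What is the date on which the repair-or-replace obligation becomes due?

2025-05-30

The last day of the inspection period: 8 business days after Monday, 2024-12-09, skipping weekends — Dec 10, Dec 11, Dec 12, Dec 13, Dec 16, Dec 17, Dec 18, Dec 19 — lands on Thursday, 2024-12-19.
The last day of the notice period: 2024-12-19 + 87 days = 2025-03-16.
The last day of the standstill period: 28 calendar days after 2025-03-16 is 2025-04-13.
Adding 47 calendar days to 2025-04-13 gives 2025-05-30, which is the date on which the repair-or-replace obligation becomes due. 2025-05-30 is a Friday, so no roll-forward applies.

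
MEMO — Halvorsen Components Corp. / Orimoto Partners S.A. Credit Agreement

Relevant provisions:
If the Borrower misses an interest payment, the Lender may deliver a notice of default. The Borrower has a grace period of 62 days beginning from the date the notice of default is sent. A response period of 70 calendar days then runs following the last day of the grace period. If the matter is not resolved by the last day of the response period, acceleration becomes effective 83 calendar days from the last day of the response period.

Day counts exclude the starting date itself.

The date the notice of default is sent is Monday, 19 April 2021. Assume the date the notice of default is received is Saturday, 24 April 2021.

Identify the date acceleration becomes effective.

The last day of the grace period: 19 April 2021 + 62 days = 20 June 2021.
The last day of the response period: 70 calendar days after 20 June 2021 is 29 August 2021.
Adding 83 calendar days to 29 August 2021 gives 20 November 2021, which is the date acceleration becomes effective.

20 November 2021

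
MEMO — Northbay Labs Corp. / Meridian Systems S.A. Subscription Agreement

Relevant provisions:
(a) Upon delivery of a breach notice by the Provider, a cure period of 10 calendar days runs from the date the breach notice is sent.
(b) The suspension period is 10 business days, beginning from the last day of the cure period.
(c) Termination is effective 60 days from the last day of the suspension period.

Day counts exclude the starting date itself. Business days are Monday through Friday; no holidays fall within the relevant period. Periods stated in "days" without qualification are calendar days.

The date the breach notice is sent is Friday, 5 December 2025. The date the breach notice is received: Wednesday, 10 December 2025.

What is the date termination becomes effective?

The last day of the cure period: 10 calendar days after 5 December 2025 is 15 December 2025.
From Monday, 15 December 2025, 10 business days (Dec 16, Dec 17, Dec 18, Dec 19, Dec 22, Dec 23, Dec 24, Dec 25, Dec 26, Dec 29, skipping weekends) brings us to Monday, 29 December 2025, which is the last day of the suspension period.
The date termination becomes effective: 29 December 2025 + 60 days = 27 February 2026.

27 February 2026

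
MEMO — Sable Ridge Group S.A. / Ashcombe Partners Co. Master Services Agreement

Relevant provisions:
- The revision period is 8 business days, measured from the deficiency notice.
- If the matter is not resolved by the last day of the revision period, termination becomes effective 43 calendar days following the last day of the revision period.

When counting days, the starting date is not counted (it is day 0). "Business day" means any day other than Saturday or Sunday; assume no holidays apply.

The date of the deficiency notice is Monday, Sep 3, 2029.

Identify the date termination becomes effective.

Oct 26, 2029

From Monday, Sep 3, 2029, 8 business days (Sep 4, Sep 5, Sep 6, Sep 7, Sep 10, Sep 11, Sep 12, Sep 13, skipping weekends) brings us to Thursday, Sep 13, 2029, which is the last day of the revision period.
The date termination becomes effective: 43 calendar days after Sep 13, 2029 is Oct 26, 2029.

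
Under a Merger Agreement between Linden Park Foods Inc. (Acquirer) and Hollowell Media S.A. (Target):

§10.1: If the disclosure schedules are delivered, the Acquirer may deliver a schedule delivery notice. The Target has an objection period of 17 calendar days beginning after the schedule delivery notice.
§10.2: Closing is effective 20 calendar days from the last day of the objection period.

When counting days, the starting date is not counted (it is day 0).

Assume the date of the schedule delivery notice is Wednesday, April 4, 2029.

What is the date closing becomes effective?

May 11, 2029

Adding 17 calendar days to April 4, 2029 gives April 21, 2029, which is the last day of the objection period.
The date closing becomes effective: April 21, 2029 + 20 days = May 11, 2029.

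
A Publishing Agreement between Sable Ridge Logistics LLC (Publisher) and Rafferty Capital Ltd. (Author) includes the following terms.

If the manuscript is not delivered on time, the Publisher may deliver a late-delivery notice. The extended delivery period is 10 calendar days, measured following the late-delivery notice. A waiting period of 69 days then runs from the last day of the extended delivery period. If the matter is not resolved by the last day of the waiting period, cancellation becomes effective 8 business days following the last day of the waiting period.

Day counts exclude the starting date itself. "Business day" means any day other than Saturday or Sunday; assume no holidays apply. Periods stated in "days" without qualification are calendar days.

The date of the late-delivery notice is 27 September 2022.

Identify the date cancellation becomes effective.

27 December 2022

The last day of the extended delivery period: 10 calendar days after 27 September 2022 is 7 October 2022.
The last day of the waiting period: 69 calendar days after 7 October 2022 is 15 December 2022.
From Thursday, 15 December 2022, 8 business days (Dec 16, Dec 19, Dec 20, Dec 21, Dec 22, Dec 23, Dec 26, Dec 27, skipping weekends) brings us to Tuesday, 27 December 2022, which is the date cancellation becomes effective.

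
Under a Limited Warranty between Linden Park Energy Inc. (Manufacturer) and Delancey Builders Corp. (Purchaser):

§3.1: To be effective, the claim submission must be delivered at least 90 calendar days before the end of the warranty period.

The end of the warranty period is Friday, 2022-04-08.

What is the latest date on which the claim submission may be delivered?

Counting back 90 calendar days from 2022-04-08 gives 2022-01-08.

2022-01-08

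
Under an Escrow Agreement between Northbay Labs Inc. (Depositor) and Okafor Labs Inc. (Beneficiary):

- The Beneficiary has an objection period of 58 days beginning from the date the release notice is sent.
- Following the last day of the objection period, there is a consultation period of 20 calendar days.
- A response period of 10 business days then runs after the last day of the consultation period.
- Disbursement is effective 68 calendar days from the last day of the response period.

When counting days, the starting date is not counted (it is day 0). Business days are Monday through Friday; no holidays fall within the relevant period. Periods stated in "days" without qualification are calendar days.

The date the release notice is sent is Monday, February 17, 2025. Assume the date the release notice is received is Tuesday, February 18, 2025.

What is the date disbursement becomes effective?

July 27, 2025

Adding 58 calendar days to February 17, 2025 gives April 16, 2025, which is the last day of the objection period.
Adding 20 calendar days to April 16, 2025 gives May 6, 2025, which is the last day of the consultation period.
From Tuesday, May 6, 2025, 10 business days (May 7, May 8, May 9, May 12, May 13, May 14, May 15, May 16, May 19, May 20, skipping weekends) brings us to Tuesday, May 20, 2025, which is the last day of the response period.
Adding 68 calendar days to May 20, 2025 gives July 27, 2025, which is the date disbursement becomes effective.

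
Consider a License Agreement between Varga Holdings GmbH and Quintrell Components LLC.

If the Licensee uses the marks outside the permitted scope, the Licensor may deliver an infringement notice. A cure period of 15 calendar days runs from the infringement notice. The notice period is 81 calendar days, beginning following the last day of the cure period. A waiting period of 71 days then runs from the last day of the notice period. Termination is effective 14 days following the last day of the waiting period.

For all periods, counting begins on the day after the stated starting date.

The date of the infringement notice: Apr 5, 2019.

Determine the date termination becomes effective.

The last day of the cure period: Apr 5, 2019 + 15 days = Apr 20, 2019.
Adding 81 calendar days to Apr 20, 2019 gives Jul 10, 2019, which is the last day of the notice period.
The last day of the waiting period: Jul 10, 2019 + 71 days = Sep 19, 2019.
The date termination becomes effective: 14 calendar days after Sep 19, 2019 is Oct 3, 2019.

Oct 3, 2019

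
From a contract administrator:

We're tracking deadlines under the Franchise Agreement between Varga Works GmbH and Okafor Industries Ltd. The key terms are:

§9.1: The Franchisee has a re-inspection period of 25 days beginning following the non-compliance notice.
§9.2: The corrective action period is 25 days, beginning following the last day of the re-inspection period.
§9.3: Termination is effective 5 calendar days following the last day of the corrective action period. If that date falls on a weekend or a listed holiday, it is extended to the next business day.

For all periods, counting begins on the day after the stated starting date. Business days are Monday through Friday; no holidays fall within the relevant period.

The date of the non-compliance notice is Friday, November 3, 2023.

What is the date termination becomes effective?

December 28, 2023

The last day of the re-inspection period: November 3, 2023 + 25 days = November 28, 2023.
Adding 25 calendar days to November 28, 2023 gives December 23, 2023, which is the last day of the corrective action period.
The date termination becomes effective: December 23, 2023 + 5 days = December 28, 2023. December 28, 2023 is a Thursday, so no roll-forward applies.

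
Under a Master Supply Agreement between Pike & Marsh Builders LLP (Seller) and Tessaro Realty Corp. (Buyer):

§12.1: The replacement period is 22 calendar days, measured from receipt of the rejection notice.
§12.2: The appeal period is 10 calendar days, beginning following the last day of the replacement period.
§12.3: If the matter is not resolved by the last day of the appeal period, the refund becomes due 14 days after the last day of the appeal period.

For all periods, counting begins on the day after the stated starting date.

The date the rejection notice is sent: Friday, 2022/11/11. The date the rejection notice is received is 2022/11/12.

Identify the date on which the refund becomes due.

2022/12/28

The last day of the replacement period: 2022/11/12 + 22 days = 2022/12/04.
Adding 10 calendar days to 2022/12/04 gives 2022/12/14, which is the last day of the appeal period.
Adding 14 calendar days to 2022/12/14 gives 2022/12/28, which is the date on which the refund becomes due.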